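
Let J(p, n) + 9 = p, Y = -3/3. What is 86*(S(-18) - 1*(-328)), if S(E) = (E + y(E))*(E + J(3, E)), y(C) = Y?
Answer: 67424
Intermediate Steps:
Y = -1 (Y = -3*⅓ = -1)
J(p, n) = -9 + p
y(C) = -1
S(E) = (-1 + E)*(-6 + E) (S(E) = (E - 1)*(E + (-9 + 3)) = (-1 + E)*(E - 6) = (-1 + E)*(-6 + E))
86*(S(-18) - 1*(-328)) = 86*((6 + (-18)² - 7*(-18)) - 1*(-328)) = 86*((6 + 324 + 126) + 328) = 86*(456 + 328) = 86*784 = 67424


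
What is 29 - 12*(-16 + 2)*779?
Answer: 130901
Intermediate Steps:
29 - 12*(-16 + 2)*779 = 29 - 12*(-14)*779 = 29 + 168*779 = 29 + 130872 = 130901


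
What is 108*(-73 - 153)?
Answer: -24408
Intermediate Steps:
108*(-73 - 153) = 108*(-226) = -24408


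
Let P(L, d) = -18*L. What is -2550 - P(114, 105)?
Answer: -498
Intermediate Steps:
-2550 - P(114, 105) = -2550 - (-18)*114 = -2550 - 1*(-2052) = -2550 + 2052 = -498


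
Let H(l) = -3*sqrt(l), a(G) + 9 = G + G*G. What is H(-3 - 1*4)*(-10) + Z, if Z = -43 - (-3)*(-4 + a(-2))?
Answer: -76 + 30*I*sqrt(7) ≈ -76.0 + 79.373*I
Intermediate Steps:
a(G) = -9 + G + G**2 (a(G) = -9 + (G + G*G) = -9 + (G + G**2) = -9 + G + G**2)
Z = -76 (Z = -43 - (-3)*(-4 + (-9 - 2 + (-2)**2)) = -43 - (-3)*(-4 + (-9 - 2 + 4)) = -43 - (-3)*(-4 - 7) = -43 - (-3)*(-11) = -43 - 1*33 = -43 - 33 = -76)
H(-3 - 1*4)*(-10) + Z = -3*sqrt(-3 - 1*4)*(-10) - 76 = -3*sqrt(-3 - 4)*(-10) - 76 = -3*I*sqrt(7)*(-10) - 76 = 30*I*sqrt(7) - 76 = -76 + 30*I*sqrt(7)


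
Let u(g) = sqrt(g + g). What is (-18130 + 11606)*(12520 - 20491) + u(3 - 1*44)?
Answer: 52002804 + I*sqrt(82) ≈ 5.2003e+7 + 9.0554*I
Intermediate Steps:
u(g) = sqrt(2)*sqrt(g) (u(g) = sqrt(2*g) = sqrt(2)*sqrt(g))
(-18130 + 11606)*(12520 - 20491) + u(3 - 1*44) = (-18130 + 11606)*(12520 - 20491) + sqrt(2)*sqrt(3 - 1*44) = -6524*(-7971) + sqrt(2)*sqrt(3 - 44) = 52002804 + sqrt(2)*sqrt(-41) = 52002804 + sqrt(2)*(I*sqrt(41)) = 52002804 + I*sqrt(82)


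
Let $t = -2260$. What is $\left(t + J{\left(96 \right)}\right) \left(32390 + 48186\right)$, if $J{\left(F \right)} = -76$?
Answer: $-188225536$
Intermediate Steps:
$\left(t + J{\left(96 \right)}\right) \left(32390 + 48186\right) = \left(-2260 - 76\right) \left(32390 + 48186\right) = \left(-2336\right) 80576 = -188225536$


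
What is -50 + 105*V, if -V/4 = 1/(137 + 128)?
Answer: -2734/53 ≈ -51.585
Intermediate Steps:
V = -4/265 (V = -4/(137 + 128) = -4/265 ≈ -0.015094)
-50 + 105*V = -50 + 105*(-4/265) = -50 - 84/53 = -2734/53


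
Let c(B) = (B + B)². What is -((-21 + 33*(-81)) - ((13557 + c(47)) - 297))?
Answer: 24790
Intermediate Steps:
c(B) = 4*B² (c(B) = (2*B)² = 4*B²)
-((-21 + 33*(-81)) - ((13557 + c(47)) - 297)) = -((-21 + 33*(-81)) - ((13557 + 4*47²) - 297)) = -((-21 - 2673) - ((13557 + 4*2209) - 297)) = -(-2694 - ((13557 + 8836) - 297)) = -(-2694 - (22393 - 297)) = -(-2694 - 1*22096) = -(-2694 - 22096) = -1*(-24790) = 24790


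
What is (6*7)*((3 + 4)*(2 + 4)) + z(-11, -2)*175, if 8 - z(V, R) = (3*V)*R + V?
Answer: -6461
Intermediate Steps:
z(V, R) = 8 - V - 3*R*V (z(V, R) = 8 - ((3*V)*R + V) = 8 - (3*R*V + V) = 8 - (V + 3*R*V) = 8 + (-V - 3*R*V) = 8 - V - 3*R*V)
(6*7)*((3 + 4)*(2 + 4)) + z(-11, -2)*175 = (6*7)*((3 + 4)*(2 + 4)) + (8 - 1*(-11) - 3*(-2)*(-11))*175 = 42*(7*6) + (8 + 11 - 66)*175 = 42*42 - 47*175 = 1764 - 8225 = -6461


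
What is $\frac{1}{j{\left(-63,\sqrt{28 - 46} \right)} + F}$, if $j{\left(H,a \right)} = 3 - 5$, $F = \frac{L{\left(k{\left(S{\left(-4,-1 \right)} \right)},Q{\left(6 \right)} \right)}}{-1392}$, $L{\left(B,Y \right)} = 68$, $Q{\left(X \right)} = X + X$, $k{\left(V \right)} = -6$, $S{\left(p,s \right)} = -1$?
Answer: $- \frac{348}{713} \approx -0.48808$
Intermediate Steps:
$Q{\left(X \right)} = 2 X$
$F = - \frac{17}{348}$ ($F = \frac{68}{-1392} = 68 \left(- \frac{1}{1392}\right) = - \frac{17}{348} \approx -0.048851$)
$j{\left(H,a \right)} = -2$ ($j{\left(H,a \right)} = 3 - 5 = -2$)
$\frac{1}{j{\left(-63,\sqrt{28 - 46} \right)} + F} = \frac{1}{-2 - \frac{17}{348}} = \frac{1}{- \frac{713}{348}} = - \frac{348}{713}$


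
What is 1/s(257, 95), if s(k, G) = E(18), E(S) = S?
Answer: 1/18 ≈ 0.055556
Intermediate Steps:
s(k, G) = 18
1/s(257, 95) = 1/18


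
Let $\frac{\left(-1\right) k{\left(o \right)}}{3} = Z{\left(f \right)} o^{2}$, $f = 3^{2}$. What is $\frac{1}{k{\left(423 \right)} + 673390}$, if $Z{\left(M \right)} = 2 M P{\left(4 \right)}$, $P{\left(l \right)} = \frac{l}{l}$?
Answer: $- \frac{1}{8988776} \approx -1.1125 \cdot 10^{-7}$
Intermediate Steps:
$P{\left(l \right)} = 1$
$f = 9$
$Z{\left(M \right)} = 2 M$ ($Z{\left(M \right)} = 2 M 1 = 2 M$)
$k{\left(o \right)} = - 54 o^{2}$ ($k{\left(o \right)} = - 3 \cdot 2 \cdot 9 o^{2} = - 3 \cdot 18 o^{2} = - 54 o^{2}$)
$\frac{1}{k{\left(423 \right)} + 673390} = \frac{1}{- 54 \cdot 423^{2} + 673390} = \frac{1}{\left(-54\right) 178929 + 673390} = \frac{1}{-9662166 + 673390} = \frac{1}{-8988776} = - \frac{1}{8988776}$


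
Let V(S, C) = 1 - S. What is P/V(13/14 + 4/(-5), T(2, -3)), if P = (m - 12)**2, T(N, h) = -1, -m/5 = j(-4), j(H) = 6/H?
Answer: 2835/122 ≈ 23.238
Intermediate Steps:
m = 15/2 (m = -30/(-4) = -30*(-1)/4 = -5*(-3/2) = 15/2 ≈ 7.5000)
P = 81/4 (P = (15/2 - 12)**2 = (-9/2)**2 = 81/4 ≈ 20.250)
P/V(13/14 + 4/(-5), T(2, -3)) = 81/(4*(1 - (13/14 + 4/(-5)))) = 81/(4*(1 - (13*(1/14) + 4*(-1/5)))) = 81/(4*(1 - (13/14 - 4/5))) = 81/(4*(1 - 1*9/70)) = 81/(4*(1 - 9/70)) = 81/(4*(61/70)) = (81/4)*(70/61) = 2835/122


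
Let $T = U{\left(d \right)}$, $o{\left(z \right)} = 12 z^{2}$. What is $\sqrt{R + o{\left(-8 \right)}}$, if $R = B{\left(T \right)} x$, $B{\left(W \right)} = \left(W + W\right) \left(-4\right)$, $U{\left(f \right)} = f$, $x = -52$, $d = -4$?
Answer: $8 i \sqrt{14} \approx 29.933 i$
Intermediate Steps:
$T = -4$
$B{\left(W \right)} = - 8 W$ ($B{\left(W \right)} = 2 W \left(-4\right) = - 8 W$)
$R = -1664$ ($R = \left(-8\right) \left(-4\right) \left(-52\right) = 32 \left(-52\right) = -1664$)
$\sqrt{R + o{\left(-8 \right)}} = \sqrt{-1664 + 12 \left(-8\right)^{2}} = \sqrt{-1664 + 12 \cdot 64} = \sqrt{-1664 + 768} = \sqrt{-896} = 8 i \sqrt{14}$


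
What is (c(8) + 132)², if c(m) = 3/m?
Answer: 1121481/64 ≈ 17523.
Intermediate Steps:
(c(8) + 132)² = (3/8 + 132)² = (1059/8)² = 1121481/64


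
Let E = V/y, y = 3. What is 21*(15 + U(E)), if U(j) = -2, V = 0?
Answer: 273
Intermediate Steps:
E = 0 (E = 0/3 = 0*(⅓) = 0)
21*(15 + U(E)) = 21*(15 - 2) = 21*13 = 273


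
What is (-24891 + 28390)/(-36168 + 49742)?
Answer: 3499/13574 ≈ 0.25777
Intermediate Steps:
(-24891 + 28390)/(-36168 + 49742) = 3499/13574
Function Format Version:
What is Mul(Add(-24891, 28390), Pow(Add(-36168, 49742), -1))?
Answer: Rational(3499, 13574) ≈ 0.25777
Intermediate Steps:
Mul(Add(-24891, 28390), Pow(Add(-36168, 49742), -1)) = Mul(3499, Pow(13574, -1)) = Mul(3499, Rational(1, 13574)) = Rational(3499, 13574)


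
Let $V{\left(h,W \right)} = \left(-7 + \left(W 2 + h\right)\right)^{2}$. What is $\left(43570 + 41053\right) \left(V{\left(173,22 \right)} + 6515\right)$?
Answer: $4283193145$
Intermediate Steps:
$V{\left(h,W \right)} = \left(-7 + h + 2 W\right)^{2}$ ($V{\left(h,W \right)} = \left(-7 + \left(2 W + h\right)\right)^{2} = \left(-7 + \left(h + 2 W\right)\right)^{2} = \left(-7 + h + 2 W\right)^{2}$)
$\left(43570 + 41053\right) \left(V{\left(173,22 \right)} + 6515\right) = \left(43570 + 41053\right) \left(\left(-7 + 173 + 2 \cdot 22\right)^{2} + 6515\right) = 84623 \left(\left(-7 + 173 + 44\right)^{2} + 6515\right) = 84623 \left(210^{2} + 6515\right) = 84623 \left(44100 + 6515\right) = 84623 \cdot 50615 = 4283193145$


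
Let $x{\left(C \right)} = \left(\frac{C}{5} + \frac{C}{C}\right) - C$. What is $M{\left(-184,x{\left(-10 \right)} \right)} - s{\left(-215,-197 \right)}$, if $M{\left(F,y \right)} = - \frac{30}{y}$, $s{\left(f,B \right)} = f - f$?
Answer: $- \frac{10}{3} \approx -3.3333$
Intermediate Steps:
$s{\left(f,B \right)} = 0$
$x{\left(C \right)} = 1 - \frac{4 C}{5}$ ($x{\left(C \right)} = \left(C \frac{1}{5} + 1\right) - C = \left(\frac{C}{5} + 1\right) - C = \left(1 + \frac{C}{5}\right) - C = 1 - \frac{4 C}{5}$)
$M{\left(-184,x{\left(-10 \right)} \right)} - s{\left(-215,-197 \right)} = - \frac{30}{1 - -8} - 0 = - \frac{30}{1 + 8} + 0 = - \frac{30}{9} + 0 = \left(-30\right) \frac{1}{9} + 0 = - \frac{10}{3} + 0 = - \frac{10}{3}$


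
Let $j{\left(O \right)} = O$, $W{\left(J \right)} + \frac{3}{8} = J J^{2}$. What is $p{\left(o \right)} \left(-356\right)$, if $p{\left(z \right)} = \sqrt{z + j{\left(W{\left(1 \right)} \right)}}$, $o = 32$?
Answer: $- 267 \sqrt{58} \approx -2033.4$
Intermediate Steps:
$W{\left(J \right)} = - \frac{3}{8} + J^{3}$ ($W{\left(J \right)} = - \frac{3}{8} + J J^{2} = - \frac{3}{8} + J^{3}$)
$p{\left(z \right)} = \sqrt{\frac{5}{8} + z}$ ($p{\left(z \right)} = \sqrt{z - \left(\frac{3}{8} - 1^{3}\right)} = \sqrt{z + \left(- \frac{3}{8} + 1\right)} = \sqrt{z + \frac{5}{8}} = \sqrt{\frac{5}{8} + z}$)
$p{\left(o \right)} \left(-356\right) = \frac{\sqrt{10 + 16 \cdot 32}}{4} \left(-356\right) = \frac{\sqrt{10 + 512}}{4} \left(-356\right) = \frac{\sqrt{522}}{4} \left(-356\right) = \frac{3 \sqrt{58}}{4} \left(-356\right) = - 267 \sqrt{58}$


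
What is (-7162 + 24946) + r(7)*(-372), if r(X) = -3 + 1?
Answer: 18528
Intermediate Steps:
r(X) = -2
(-7162 + 24946) + r(7)*(-372) = (-7162 + 24946) - 2*(-372) = 17784 + 744 = 18528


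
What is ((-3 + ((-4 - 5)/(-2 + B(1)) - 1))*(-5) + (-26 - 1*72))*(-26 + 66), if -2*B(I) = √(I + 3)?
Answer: -3720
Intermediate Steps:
B(I) = -√(3 + I)/2 (B(I) = -√(I + 3)/2 = -√(3 + I)/2)
((-3 + ((-4 - 5)/(-2 + B(1)) - 1))*(-5) + (-26 - 1*72))*(-26 + 66) = ((-3 + ((-4 - 5)/(-2 - √(3 + 1)/2) - 1))*(-5) + (-26 - 1*72))*(-26 + 66) = ((-3 + (-9/(-2 - √4/2) - 1))*(-5) + (-26 - 72))*40 = ((-3 + (-9/(-2 - ½*2) - 1))*(-5) - 98)*40 = ((-3 + (-9/(-2 - 1) - 1))*(-5) - 98)*40 = ((-3 + (-9/(-3) - 1))*(-5) - 98)*40 = ((-3 + (-9*(-⅓) - 1))*(-5) - 98)*40 = ((-3 + (3 - 1))*(-5) - 98)*40 = ((-3 + 2)*(-5) - 98)*40 = (-1*(-5) - 98)*40 = (5 - 98)*40 = -93*40 = -3720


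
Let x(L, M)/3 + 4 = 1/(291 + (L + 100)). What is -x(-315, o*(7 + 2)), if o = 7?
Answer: 909/76 ≈ 11.961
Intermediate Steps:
x(L, M) = -12 + 3/(391 + L) (x(L, M) = -12 + 3/(291 + (L + 100)) = -12 + 3/(291 + (100 + L)) = -12 + 3/(391 + L))
-x(-315, o*(7 + 2)) = -3*(-1563 - 4*(-315))/(391 - 315) = -3*(-1563 + 1260)/76 = -3*(-303)/76 = -1*(-909/76) = 909/76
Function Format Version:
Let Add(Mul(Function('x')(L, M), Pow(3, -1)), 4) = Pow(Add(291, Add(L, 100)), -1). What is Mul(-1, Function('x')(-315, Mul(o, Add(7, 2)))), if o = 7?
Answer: Rational(909, 76) ≈ 11.961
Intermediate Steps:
Function('x')(L, M) = Add(-12, Mul(3, Pow(Add(391, L), -1))) (Function('x')(L, M) = Add(-12, Mul(3, Pow(Add(291, Add(L, 100)), -1))) = Add(-12, Mul(3, Pow(Add(291, Add(100, L)), -1))) = Add(-12, Mul(3, Pow(Add(391, L), -1))))
Mul(-1, Function('x')(-315, Mul(o, Add(7, 2)))) = Mul(-1, Mul(3, Pow(Add(391, -315), -1), Add(-1563, Mul(-4, -315)))) = Mul(-1, Mul(3, Pow(76, -1), Add(-1563, 1260))) = Mul(-1, Mul(3, Rational(1, 76), -303)) = Mul(-1, Rational(-909, 76)) = Rational(909, 76)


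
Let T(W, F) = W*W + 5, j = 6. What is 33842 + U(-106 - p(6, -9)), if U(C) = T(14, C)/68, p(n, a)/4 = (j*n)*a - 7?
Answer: 2301457/68 ≈ 33845.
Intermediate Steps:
T(W, F) = 5 + W² (T(W, F) = W² + 5 = 5 + W²)
p(n, a) = -28 + 24*a*n (p(n, a) = 4*((6*n)*a - 7) = 4*(6*a*n - 7) = 4*(-7 + 6*a*n) = -28 + 24*a*n)
U(C) = 201/68 (U(C) = (5 + 14²)/68 = (5 + 196)*(1/68) = 201*(1/68) = 201/68)
33842 + U(-106 - p(6, -9)) = 33842 + 201/68 = 2301457/68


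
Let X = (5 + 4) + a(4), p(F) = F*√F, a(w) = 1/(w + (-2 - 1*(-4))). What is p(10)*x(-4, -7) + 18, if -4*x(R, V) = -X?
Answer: 18 + 275*√10/12 ≈ 90.469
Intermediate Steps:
a(w) = 1/(2 + w) (a(w) = 1/(w + (-2 + 4)) = 1/(w + 2) = 1/(2 + w))
p(F) = F^(3/2)
X = 55/6 (X = (5 + 4) + 1/(2 + 4) = 9 + 1/6 = 9 + ⅙ = 55/6 ≈ 9.1667)
x(R, V) = 55/24 (x(R, V) = -(-1)*55/(4*6) = -¼*(-55/6) = 55/24)
p(10)*x(-4, -7) + 18 = 10^(3/2)*(55/24) + 18 = (10*√10)*(55/24) + 18 = 275*√10/12 + 18 = 18 + 275*√10/12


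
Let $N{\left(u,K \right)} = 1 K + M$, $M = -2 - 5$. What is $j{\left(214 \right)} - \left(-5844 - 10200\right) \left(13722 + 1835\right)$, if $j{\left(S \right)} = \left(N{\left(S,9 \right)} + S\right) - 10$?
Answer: $249596714$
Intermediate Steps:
$M = -7$ ($M = -2 - 5 = -7$)
$N{\left(u,K \right)} = -7 + K$ ($N{\left(u,K \right)} = 1 K - 7 = K - 7 = -7 + K$)
$j{\left(S \right)} = -8 + S$ ($j{\left(S \right)} = \left(\left(-7 + 9\right) + S\right) - 10 = \left(2 + S\right) - 10 = -8 + S$)
$j{\left(214 \right)} - \left(-5844 - 10200\right) \left(13722 + 1835\right) = \left(-8 + 214\right) - \left(-5844 - 10200\right) \left(13722 + 1835\right) = 206 - \left(-16044\right) 15557 = 206 - -249596508 = 206 + 249596508 = 249596714$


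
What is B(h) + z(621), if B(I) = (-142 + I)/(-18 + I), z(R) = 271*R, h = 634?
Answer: 25916937/154 ≈ 1.6829e+5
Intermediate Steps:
B(I) = (-142 + I)/(-18 + I)
B(h) + z(621) = (-142 + 634)/(-18 + 634) + 271*621 = 492/616 + 168291 = (1/616)*492 + 168291 = 123/154 + 168291 = 25916937/154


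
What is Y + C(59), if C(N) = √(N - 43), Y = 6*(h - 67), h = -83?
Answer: -896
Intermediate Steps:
Y = -900 (Y = 6*(-83 - 67) = 6*(-150) = -900)
C(N) = √(-43 + N)
Y + C(59) = -900 + √(-43 + 59) = -900 + √16 = -900 + 4 = -896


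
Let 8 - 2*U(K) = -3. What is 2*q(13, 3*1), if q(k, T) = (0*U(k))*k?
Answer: 0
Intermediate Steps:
U(K) = 11/2 (U(K) = 4 - 1/2*(-3) = 4 + 3/2 = 11/2)
q(k, T) = 0 (q(k, T) = (0*(11/2))*k = 0*k = 0)
2*q(13, 3*1) = 2*0 = 0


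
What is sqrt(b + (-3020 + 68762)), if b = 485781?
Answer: sqrt(551523) ≈ 742.65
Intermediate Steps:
sqrt(b + (-3020 + 68762)) = sqrt(485781 + (-3020 + 68762)) = sqrt(485781 + 65742) = sqrt(551523)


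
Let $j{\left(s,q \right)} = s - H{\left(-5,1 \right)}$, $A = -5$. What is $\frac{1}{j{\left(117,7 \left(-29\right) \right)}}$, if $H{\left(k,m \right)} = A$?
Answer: $\frac{1}{122} \approx 0.0081967$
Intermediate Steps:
$H{\left(k,m \right)} = -5$
$j{\left(s,q \right)} = 5 + s$ ($j{\left(s,q \right)} = s - -5 = s + 5 = 5 + s$)
$\frac{1}{j{\left(117,7 \left(-29\right) \right)}} = \frac{1}{5 + 117} = \frac{1}{122}$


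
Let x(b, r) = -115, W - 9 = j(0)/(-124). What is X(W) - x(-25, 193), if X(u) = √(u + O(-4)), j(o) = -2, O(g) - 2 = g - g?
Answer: 115 + √42346/62 ≈ 118.32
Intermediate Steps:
O(g) = 2 (O(g) = 2 + (g - g) = 2 + 0 = 2)
W = 559/62 (W = 9 - 2/(-124) = 9 - 2*(-1/124) = 9 + 1/62 = 559/62 ≈ 9.0161)
X(u) = √(2 + u) (X(u) = √(u + 2) = √(2 + u))
X(W) - x(-25, 193) = √(2 + 559/62) - 1*(-115) = √(683/62) + 115 = √42346/62 + 115 = 115 + √42346/62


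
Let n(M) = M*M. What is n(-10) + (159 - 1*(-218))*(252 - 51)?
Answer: 75877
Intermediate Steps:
n(M) = M²
n(-10) + (159 - 1*(-218))*(252 - 51) = (-10)² + (159 - 1*(-218))*(252 - 51) = 100 + (159 + 218)*201 = 100 + 377*201 = 100 + 75777 = 75877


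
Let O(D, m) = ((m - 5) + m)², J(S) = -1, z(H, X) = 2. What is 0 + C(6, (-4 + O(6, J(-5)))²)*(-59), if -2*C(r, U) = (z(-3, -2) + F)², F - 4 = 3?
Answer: 4779/2 ≈ 2389.5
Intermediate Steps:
O(D, m) = (-5 + 2*m)² (O(D, m) = ((-5 + m) + m)² = (-5 + 2*m)²)
F = 7 (F = 4 + 3 = 7)
C(r, U) = -81/2 (C(r, U) = -(2 + 7)²/2 = -½*9² = -½*81 = -81/2)
0 + C(6, (-4 + O(6, J(-5)))²)*(-59) = 0 - 81/2*(-59) = 0 + 4779/2 = 4779/2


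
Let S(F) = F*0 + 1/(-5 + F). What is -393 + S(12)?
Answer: -2750/7 ≈ -392.86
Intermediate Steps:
S(F) = 1/(-5 + F) (S(F) = 0 + 1/(-5 + F) = 1/(-5 + F))
-393 + S(12) = -393 + 1/(-5 + 12) = -393 + 1/7 = -2750/7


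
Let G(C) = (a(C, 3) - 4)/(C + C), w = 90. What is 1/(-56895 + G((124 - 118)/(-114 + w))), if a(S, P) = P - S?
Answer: -2/113787 ≈ -1.7577e-5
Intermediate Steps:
G(C) = (-1 - C)/(2*C) (G(C) = ((3 - C) - 4)/(C + C) = (-1 - C)/((2*C)) = (-1 - C)*(1/(2*C)) = (-1 - C)/(2*C))
1/(-56895 + G((124 - 118)/(-114 + w))) = 1/(-56895 + (-1 - (124 - 118)/(-114 + 90))/(2*(((124 - 118)/(-114 + 90))))) = 1/(-56895 + (-1 - 6/(-24))/(2*((6/(-24))))) = 1/(-56895 + (-1 - 6*(-1)/24)/(2*((6*(-1/24))))) = 1/(-56895 + (-1 - 1*(-¼))/(2*(-¼))) = 1/(-56895 + (½)*(-4)*(-1 + ¼)) = 1/(-56895 + (½)*(-4)*(-¾)) = 1/(-56895 + 3/2) = 1/(-113787/2) = -2/113787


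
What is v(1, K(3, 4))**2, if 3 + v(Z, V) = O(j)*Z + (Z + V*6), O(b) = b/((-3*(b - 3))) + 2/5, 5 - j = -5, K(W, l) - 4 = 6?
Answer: 36990724/11025 ≈ 3355.2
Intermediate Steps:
K(W, l) = 10 (K(W, l) = 4 + 6 = 10)
j = 10 (j = 5 - 1*(-5) = 5 + 5 = 10)
O(b) = 2/5 + b/(9 - 3*b) (O(b) = b/((-3*(-3 + b))) + 2*(1/5) = b/(9 - 3*b) + 2/5 = 2/5 + b/(9 - 3*b))
v(Z, V) = -3 + 6*V + 97*Z/105 (v(Z, V) = -3 + (((-18 + 10)/(15*(-3 + 10)))*Z + (Z + V*6)) = -3 + (((1/15)*(-8)/7)*Z + (Z + 6*V)) = -3 + (((1/15)*(1/7)*(-8))*Z + (Z + 6*V)) = -3 + (-8*Z/105 + (Z + 6*V)) = -3 + (6*V + 97*Z/105) = -3 + 6*V + 97*Z/105)
v(1, K(3, 4))**2 = (-3 + 6*10 + (97/105)*1)**2 = (-3 + 60 + 97/105)**2 = (6082/105)**2 = 36990724/11025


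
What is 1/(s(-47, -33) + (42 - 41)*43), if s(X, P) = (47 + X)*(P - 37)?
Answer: 1/43 ≈ 0.023256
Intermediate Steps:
s(X, P) = (-37 + P)*(47 + X) (s(X, P) = (47 + X)*(-37 + P) = (-37 + P)*(47 + X))
1/(s(-47, -33) + (42 - 41)*43) = 1/((-1739 - 37*(-47) + 47*(-33) - 33*(-47)) + (42 - 41)*43) = 1/((-1739 + 1739 - 1551 + 1551) + 1*43) = 1/(0 + 43) = 1/43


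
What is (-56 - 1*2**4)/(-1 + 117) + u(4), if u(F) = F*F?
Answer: 446/29 ≈ 15.379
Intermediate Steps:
u(F) = F**2
(-56 - 1*2**4)/(-1 + 117) + u(4) = (-56 - 1*2**4)/(-1 + 117) + 4**2 = (-56 - 1*16)/116 + 16 = (-56 - 16)*(1/116) + 16 = -72*1/116 + 16 = -18/29 + 16 = 446/29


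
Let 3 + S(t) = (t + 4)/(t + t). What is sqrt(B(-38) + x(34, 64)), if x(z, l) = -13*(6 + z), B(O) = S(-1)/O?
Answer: I*sqrt(750709)/38 ≈ 22.801*I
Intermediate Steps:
S(t) = -3 + (4 + t)/(2*t) (S(t) = -3 + (t + 4)/(t + t) = -3 + (4 + t)/((2*t)) = -3 + (4 + t)*(1/(2*t)) = -3 + (4 + t)/(2*t))
B(O) = -9/(2*O) (B(O) = (-5/2 + 2/(-1))/O = (-5/2 + 2*(-1))/O = (-5/2 - 2)/O = -9/(2*O))
x(z, l) = -78 - 13*z
sqrt(B(-38) + x(34, 64)) = sqrt(-9/2/(-38) + (-78 - 13*34)) = sqrt(-9/2*(-1/38) + (-78 - 442)) = sqrt(9/76 - 520) = sqrt(-39511/76) = I*sqrt(750709)/38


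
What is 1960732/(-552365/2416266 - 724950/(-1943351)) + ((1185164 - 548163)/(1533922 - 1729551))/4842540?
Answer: 1744418465003946340421523967867/128503613362880073398220 ≈ 1.3575e+7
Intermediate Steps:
1960732/(-552365/2416266 - 724950/(-1943351)) + ((1185164 - 548163)/(1533922 - 1729551))/4842540 = 1960732/(-552365*1/2416266 - 724950*(-1/1943351)) + (637001/(-195629))*(1/4842540) = 1960732/(-552365/2416266 + 724950/1943351) + (637001*(-1/195629))*(1/4842540) = 1960732/(678232961585/4695652947366) - 637001/195629*1/4842540 = 1960732*(4695652947366/678232961585) - 637001/947341257660 = 9206916994794831912/678232961585 - 637001/947341257660 = 1744418465003946340421523967867/128503613362880073398220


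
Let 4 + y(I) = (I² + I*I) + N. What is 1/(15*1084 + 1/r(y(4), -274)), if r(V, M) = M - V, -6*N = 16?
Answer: 898/14601477 ≈ 6.1501e-5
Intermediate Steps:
N = -8/3 (N = -⅙*16 = -8/3 ≈ -2.6667)
y(I) = -20/3 + 2*I² (y(I) = -4 + ((I² + I*I) - 8/3) = -4 + ((I² + I²) - 8/3) = -4 + (2*I² - 8/3) = -4 + (-8/3 + 2*I²) = -20/3 + 2*I²)
1/(15*1084 + 1/r(y(4), -274)) = 1/(15*1084 + 1/(-274 - (-20/3 + 2*4²))) = 1/(16260 + 1/(-274 - (-20/3 + 2*16))) = 1/(16260 + 1/(-274 - (-20/3 + 32))) = 1/(16260 + 1/(-274 - 1*76/3)) = 1/(16260 + 1/(-274 - 76/3)) = 1/(16260 + 1/(-898/3)) = 1/(16260 - 3/898) = 1/(14601477/898) = 898/14601477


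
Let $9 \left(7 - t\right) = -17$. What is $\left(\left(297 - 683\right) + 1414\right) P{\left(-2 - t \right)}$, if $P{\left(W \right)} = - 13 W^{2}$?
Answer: $- \frac{128347856}{81} \approx -1.5845 \cdot 10^{6}$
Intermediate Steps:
$t = \frac{80}{9}$ ($t = 7 - - \frac{17}{9} = 7 + \frac{17}{9} = \frac{80}{9} \approx 8.8889$)
$\left(\left(297 - 683\right) + 1414\right) P{\left(-2 - t \right)} = \left(\left(297 - 683\right) + 1414\right) \left(- 13 \left(-2 - \frac{80}{9}\right)^{2}\right) = \left(-386 + 1414\right) \left(- 13 \left(- \frac{98}{9}\right)^{2}\right) = 1028 \left(\left(-13\right) \frac{9604}{81}\right) = 1028 \left(- \frac{124852}{81}\right) = - \frac{128347856}{81}$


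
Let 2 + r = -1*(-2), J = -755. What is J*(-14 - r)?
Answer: 10570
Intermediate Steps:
r = 0 (r = -2 - 1*(-2) = -2 + 2 = 0)
J*(-14 - r) = -755*(-14 - 1*0) = -755*(-14 + 0) = -755*(-14) = 10570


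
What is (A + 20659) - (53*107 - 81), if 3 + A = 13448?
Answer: 28514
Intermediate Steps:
A = 13445 (A = -3 + 13448 = 13445)
(A + 20659) - (53*107 - 81) = (13445 + 20659) - (53*107 - 81) = 34104 - (5671 - 81) = 34104 - 1*5590 = 34104 - 5590 = 28514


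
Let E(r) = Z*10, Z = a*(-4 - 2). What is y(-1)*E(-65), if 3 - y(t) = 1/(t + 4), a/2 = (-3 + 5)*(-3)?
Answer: 1920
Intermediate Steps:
a = -12 (a = 2*((-3 + 5)*(-3)) = 2*(2*(-3)) = 2*(-6) = -12)
Z = 72 (Z = -12*(-4 - 2) = -12*(-6) = 72)
y(t) = 3 - 1/(4 + t) (y(t) = 3 - 1/(t + 4) = 3 - 1/(4 + t))
E(r) = 720 (E(r) = 72*10 = 720)
y(-1)*E(-65) = ((11 + 3*(-1))/(4 - 1))*720 = ((11 - 3)/3)*720 = ((⅓)*8)*720 = (8/3)*720 = 1920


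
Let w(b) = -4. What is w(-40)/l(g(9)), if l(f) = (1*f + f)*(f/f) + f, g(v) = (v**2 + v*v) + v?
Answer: -4/513 ≈ -0.0077973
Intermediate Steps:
g(v) = v + 2*v**2 (g(v) = (v**2 + v**2) + v = 2*v**2 + v = v + 2*v**2)
l(f) = 3*f (l(f) = (f + f)*1 + f = (2*f)*1 + f = 2*f + f = 3*f)
w(-40)/l(g(9)) = -4*1/(27*(1 + 2*9)) = -4*1/(27*(1 + 18)) = -4/(3*(9*19)) = -4/(3*171) = -4/513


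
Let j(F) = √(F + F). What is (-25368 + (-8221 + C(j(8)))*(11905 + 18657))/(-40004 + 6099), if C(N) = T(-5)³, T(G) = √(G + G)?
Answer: 50255114/6781 + 61124*I*√10/6781 ≈ 7411.2 + 28.505*I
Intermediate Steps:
T(G) = √2*√G (T(G) = √(2*G) = √2*√G)
j(F) = √2*√F (j(F) = √(2*F) = √2*√F)
C(N) = -10*I*√10 (C(N) = (√2*√(-5))³ = (√2*(I*√5))³ = (I*√10)³ = -10*I*√10)
(-25368 + (-8221 + C(j(8)))*(11905 + 18657))/(-40004 + 6099) = (-25368 + (-8221 - 10*I*√10)*(11905 + 18657))/(-40004 + 6099) = (-25368 + (-8221 - 10*I*√10)*30562)/(-33905) = (-25368 + (-251250202 - 305620*I*√10))*(-1/33905) = (-251275570 - 305620*I*√10)*(-1/33905) = 50255114/6781 + 61124*I*√10/6781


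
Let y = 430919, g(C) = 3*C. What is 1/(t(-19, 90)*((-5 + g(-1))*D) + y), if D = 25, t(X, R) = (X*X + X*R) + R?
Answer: 1/682719 ≈ 1.4647e-6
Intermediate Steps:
t(X, R) = R + X**2 + R*X (t(X, R) = (X**2 + R*X) + R = R + X**2 + R*X)
1/(t(-19, 90)*((-5 + g(-1))*D) + y) = 1/((90 + (-19)**2 + 90*(-19))*((-5 + 3*(-1))*25) + 430919) = 1/((90 + 361 - 1710)*((-5 - 3)*25) + 430919) = 1/(-(-10072)*25 + 430919) = 1/(-1259*(-200) + 430919) = 1/(251800 + 430919) = 1/682719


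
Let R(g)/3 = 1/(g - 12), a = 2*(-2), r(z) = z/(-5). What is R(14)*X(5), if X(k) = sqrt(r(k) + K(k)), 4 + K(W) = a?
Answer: 9*I/2 ≈ 4.5*I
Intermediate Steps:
r(z) = -z/5 (r(z) = z*(-1/5) = -z/5)
a = -4
K(W) = -8 (K(W) = -4 - 4 = -8)
X(k) = sqrt(-8 - k/5) (X(k) = sqrt(-k/5 - 8) = sqrt(-8 - k/5))
R(g) = 3/(-12 + g) (R(g) = 3/(g - 12) = 3/(-12 + g))
R(14)*X(5) = (3/(-12 + 14))*(sqrt(-200 - 5*5)/5) = (3/2)*(sqrt(-200 - 25)/5) = (3*(1/2))*(sqrt(-225)/5) = 3*((15*I)/5)/2 = 3*(3*I)/2 = 9*I/2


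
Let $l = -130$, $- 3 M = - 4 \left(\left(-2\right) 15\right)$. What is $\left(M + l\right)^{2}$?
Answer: $28900$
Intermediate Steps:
$M = -40$ ($M = - \frac{\left(-4\right) \left(\left(-2\right) 15\right)}{3} = - \frac{\left(-4\right) \left(-30\right)}{3} = \left(- \frac{1}{3}\right) 120 = -40$)
$\left(M + l\right)^{2} = \left(-40 - 130\right)^{2} = \left(-170\right)^{2} = 28900$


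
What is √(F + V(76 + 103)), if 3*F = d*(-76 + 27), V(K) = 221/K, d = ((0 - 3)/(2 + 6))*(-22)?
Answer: I*√17111863/358 ≈ 11.555*I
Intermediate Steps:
d = 33/4 (d = -3/8*(-22) = 33/4 ≈ 8.2500)
F = -539/4 (F = (33*(-76 + 27)/4)/3 = ((33/4)*(-49))/3 = (⅓)*(-1617/4) = -539/4 ≈ -134.75)
√(F + V(76 + 103)) = √(-539/4 + 221/(76 + 103)) = √(-539/4 + 221/179) = √(-95597/716) = I*√17111863/358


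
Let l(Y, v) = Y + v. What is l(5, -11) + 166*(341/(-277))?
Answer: -58268/277 ≈ -210.35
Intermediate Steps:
l(5, -11) + 166*(341/(-277)) = (5 - 11) + 166*(341/(-277)) = -6 + 166*(341*(-1/277)) = -6 + 166*(-341/277) = -6 - 56606/277 = -58268/277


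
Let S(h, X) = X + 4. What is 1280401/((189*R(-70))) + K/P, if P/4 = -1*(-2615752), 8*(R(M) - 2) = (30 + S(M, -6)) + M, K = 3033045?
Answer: -53579931433267/25707610656 ≈ -2084.2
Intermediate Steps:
S(h, X) = 4 + X
R(M) = 11/2 + M/8 (R(M) = 2 + ((30 + (4 - 6)) + M)/8 = 2 + ((30 - 2) + M)/8 = 2 + (28 + M)/8 = 2 + (7/2 + M/8) = 11/2 + M/8)
P = 10463008 (P = 4*(-1*(-2615752)) = 4*2615752 = 10463008)
1280401/((189*R(-70))) + K/P = 1280401/((189*(11/2 + (1/8)*(-70)))) + 3033045/10463008 = 1280401/((189*(11/2 - 35/4))) + 3033045*(1/10463008) = 1280401/((189*(-13/4))) + 3033045/10463008 = 1280401/(-2457/4) + 3033045/10463008 = 1280401*(-4/2457) + 3033045/10463008 = -5121604/2457 + 3033045/10463008 = -53579931433267/25707610656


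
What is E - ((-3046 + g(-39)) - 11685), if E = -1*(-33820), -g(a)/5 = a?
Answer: 48356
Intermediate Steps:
g(a) = -5*a
E = 33820
E - ((-3046 + g(-39)) - 11685) = 33820 - ((-3046 - 5*(-39)) - 11685) = 33820 - ((-3046 + 195) - 11685) = 33820 - (-2851 - 11685) = 33820 - 1*(-14536) = 33820 + 14536 = 48356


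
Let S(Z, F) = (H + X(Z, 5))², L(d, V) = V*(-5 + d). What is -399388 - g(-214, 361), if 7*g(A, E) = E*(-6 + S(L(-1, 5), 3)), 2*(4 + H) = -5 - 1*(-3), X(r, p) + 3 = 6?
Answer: -2794994/7 ≈ -3.9929e+5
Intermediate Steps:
X(r, p) = 3 (X(r, p) = -3 + 6 = 3)
H = -5 (H = -4 + (-5 - 1*(-3))/2 = -4 + (-5 + 3)/2 = -4 + (½)*(-2) = -4 - 1 = -5)
S(Z, F) = 4 (S(Z, F) = (-5 + 3)² = (-2)² = 4)
g(A, E) = -2*E/7 (g(A, E) = (E*(-6 + 4))/7 = (E*(-2))/7 = (-2*E)/7 = -2*E/7)
-399388 - g(-214, 361) = -399388 - (-2)*361/7 = -399388 - 1*(-722/7) = -399388 + 722/7 = -2794994/7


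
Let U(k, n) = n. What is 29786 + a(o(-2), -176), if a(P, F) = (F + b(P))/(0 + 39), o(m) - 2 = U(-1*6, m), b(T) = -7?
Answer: 387157/13 ≈ 29781.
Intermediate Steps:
o(m) = 2 + m
a(P, F) = -7/39 + F/39 (a(P, F) = (F - 7)/(0 + 39) = (-7 + F)/39 = (-7 + F)*(1/39) = -7/39 + F/39)
29786 + a(o(-2), -176) = 29786 + (-7/39 + (1/39)*(-176)) = 29786 + (-7/39 - 176/39) = 29786 - 61/13 = 387157/13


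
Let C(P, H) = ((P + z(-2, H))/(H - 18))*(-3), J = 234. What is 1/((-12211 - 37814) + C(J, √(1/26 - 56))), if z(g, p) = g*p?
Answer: -54873301/2743163675151 - 22*I*√37830/914387891717 ≈ -2.0004e-5 - 4.6796e-9*I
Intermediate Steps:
C(P, H) = -3*(P - 2*H)/(-18 + H) (C(P, H) = ((P - 2*H)/(H - 18))*(-3) = ((P - 2*H)/(-18 + H))*(-3) = -3*(P - 2*H)/(-18 + H))
1/((-12211 - 37814) + C(J, √(1/26 - 56))) = 1/((-12211 - 37814) + 3*(-1*234 + 2*√(1/26 - 56))/(-18 + √(1/26 - 56))) = 1/(-50025 + 3*(-234 + 2*√(1/26 - 56))/(-18 + √(1/26 - 56))) = 1/(-50025 + 3*(-234 + 2*√(-1455/26))/(-18 + √(-1455/26))) = 1/(-50025 + 3*(-234 + 2*(I*√37830/26))/(-18 + I*√37830/26)) = 1/(-50025 + 3*(-234 + I*√37830/13)/(-18 + I*√37830/26))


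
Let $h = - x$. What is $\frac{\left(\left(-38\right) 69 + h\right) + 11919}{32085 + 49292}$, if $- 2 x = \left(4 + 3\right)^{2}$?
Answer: $\frac{18643}{162754} \approx 0.11455$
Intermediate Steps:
$x = - \frac{49}{2}$ ($x = - \frac{\left(4 + 3\right)^{2}}{2} = - \frac{7^{2}}{2} = \left(- \frac{1}{2}\right) 49 = - \frac{49}{2} \approx -24.5$)
$h = \frac{49}{2}$ ($h = \left(-1\right) \left(- \frac{49}{2}\right) = \frac{49}{2} \approx 24.5$)
$\frac{\left(\left(-38\right) 69 + h\right) + 11919}{32085 + 49292} = \frac{\left(\left(-38\right) 69 + \frac{49}{2}\right) + 11919}{32085 + 49292} = \frac{\left(-2622 + \frac{49}{2}\right) + 11919}{81377} = \left(- \frac{5195}{2} + 11919\right) \frac{1}{81377} = \frac{18643}{2} \cdot \frac{1}{81377} = \frac{18643}{162754}$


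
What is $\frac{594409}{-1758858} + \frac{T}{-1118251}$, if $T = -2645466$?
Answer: $\frac{3988300579169}{1966844717358} \approx 2.0278$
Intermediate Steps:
$\frac{594409}{-1758858} + \frac{T}{-1118251} = \frac{594409}{-1758858} - \frac{2645466}{-1118251} = 594409 \left(- \frac{1}{1758858}\right) - - \frac{2645466}{1118251} = - \frac{594409}{1758858} + \frac{2645466}{1118251} = \frac{3988300579169}{1966844717358}$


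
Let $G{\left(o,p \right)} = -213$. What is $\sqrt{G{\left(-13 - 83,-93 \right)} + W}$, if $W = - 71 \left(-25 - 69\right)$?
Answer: $\sqrt{6461} \approx 80.38$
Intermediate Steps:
$W = 6674$ ($W = \left(-71\right) \left(-94\right) = 6674$)
$\sqrt{G{\left(-13 - 83,-93 \right)} + W} = \sqrt{-213 + 6674} = \sqrt{6461}$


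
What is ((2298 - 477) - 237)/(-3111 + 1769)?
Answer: -72/61 ≈ -1.1803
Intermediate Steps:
((2298 - 477) - 237)/(-3111 + 1769) = (1821 - 237)/(-1342) = 1584*(-1/1342) = -72/61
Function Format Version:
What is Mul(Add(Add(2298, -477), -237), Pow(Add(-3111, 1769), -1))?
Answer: Rational(-72, 61) ≈ -1.1803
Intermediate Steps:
Mul(Add(Add(2298, -477), -237), Pow(Add(-3111, 1769), -1)) = Mul(Add(1821, -237), Pow(-1342, -1)) = Mul(1584, Rational(-1, 1342)) = Rational(-72, 61)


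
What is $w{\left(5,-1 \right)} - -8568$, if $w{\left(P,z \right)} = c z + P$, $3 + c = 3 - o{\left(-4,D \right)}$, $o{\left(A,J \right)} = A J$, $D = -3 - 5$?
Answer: $8605$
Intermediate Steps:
$D = -8$
$c = -32$ ($c = -3 + \left(3 - \left(-4\right) \left(-8\right)\right) = -3 + \left(3 - 32\right) = -3 - 29 = -32$)
$w{\left(P,z \right)} = P - 32 z$ ($w{\left(P,z \right)} = - 32 z + P = P - 32 z$)
$w{\left(5,-1 \right)} - -8568 = \left(5 - -32\right) - -8568 = \left(5 + 32\right) + 8568 = 37 + 8568 = 8605$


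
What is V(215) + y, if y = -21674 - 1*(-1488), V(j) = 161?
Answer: -20025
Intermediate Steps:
y = -20186 (y = -21674 + 1488 = -20186)
V(215) + y = 161 - 20186 = -20025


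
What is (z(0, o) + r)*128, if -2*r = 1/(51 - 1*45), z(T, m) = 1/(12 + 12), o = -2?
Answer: -16/3 ≈ -5.3333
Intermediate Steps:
z(T, m) = 1/24
r = -1/12 (r = -1/(2*(51 - 1*45)) = -1/(2*(51 - 45)) = -½/6 = -½*⅙ = -1/12 ≈ -0.083333)
(z(0, o) + r)*128 = (1/24 - 1/12)*128 = -1/24*128 = -16/3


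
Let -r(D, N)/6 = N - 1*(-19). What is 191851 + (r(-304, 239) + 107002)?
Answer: 297305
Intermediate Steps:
r(D, N) = -114 - 6*N (r(D, N) = -6*(N - 1*(-19)) = -6*(N + 19) = -6*(19 + N) = -114 - 6*N)
191851 + (r(-304, 239) + 107002) = 191851 + ((-114 - 6*239) + 107002) = 191851 + ((-114 - 1434) + 107002) = 191851 + (-1548 + 107002) = 191851 + 105454 = 297305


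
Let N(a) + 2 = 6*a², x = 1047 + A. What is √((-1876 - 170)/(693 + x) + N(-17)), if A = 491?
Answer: √8616224626/2231 ≈ 41.606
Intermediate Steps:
x = 1538 (x = 1047 + 491 = 1538)
N(a) = -2 + 6*a²
√((-1876 - 170)/(693 + x) + N(-17)) = √((-1876 - 170)/(693 + 1538) + (-2 + 6*(-17)²)) = √(-2046/2231 + (-2 + 6*289)) = √(-2046*1/2231 + (-2 + 1734)) = √(-2046/2231 + 1732) = √(3862046/2231) = √8616224626/2231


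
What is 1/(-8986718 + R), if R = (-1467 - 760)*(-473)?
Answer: -1/7933347 ≈ -1.2605e-7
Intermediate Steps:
R = 1053371 (R = -2227*(-473) = 1053371)
1/(-8986718 + R) = 1/(-8986718 + 1053371) = 1/(-7933347) = -1/7933347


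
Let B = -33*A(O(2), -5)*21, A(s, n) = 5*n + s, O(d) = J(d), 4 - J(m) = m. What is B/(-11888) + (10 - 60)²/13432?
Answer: -23046581/19959952 ≈ -1.1546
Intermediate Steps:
J(m) = 4 - m
O(d) = 4 - d
A(s, n) = s + 5*n
B = 15939 (B = -33*((4 - 1*2) + 5*(-5))*21 = -33*((4 - 2) - 25)*21 = -33*(2 - 25)*21 = -33*(-23)*21 = 759*21 = 15939)
B/(-11888) + (10 - 60)²/13432 = 15939/(-11888) + (10 - 60)²/13432 = 15939*(-1/11888) + (-50)²*(1/13432) = -15939/11888 + 2500*(1/13432) = -15939/11888 + 625/3358 = -23046581/19959952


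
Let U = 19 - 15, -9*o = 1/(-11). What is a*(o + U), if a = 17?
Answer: 6749/99 ≈ 68.172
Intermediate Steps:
o = 1/99 (o = -1/9/(-11) = -1/9*(-1/11) = 1/99 ≈ 0.010101)
U = 4
a*(o + U) = 17*(1/99 + 4) = 17*(397/99) = 6749/99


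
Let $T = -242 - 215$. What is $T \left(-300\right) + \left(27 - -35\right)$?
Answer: $137162$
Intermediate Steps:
$T = -457$ ($T = -242 - 215 = -457$)
$T \left(-300\right) + \left(27 - -35\right) = \left(-457\right) \left(-300\right) + \left(27 - -35\right) = 137100 + \left(27 + 35\right) = 137100 + 62 = 137162$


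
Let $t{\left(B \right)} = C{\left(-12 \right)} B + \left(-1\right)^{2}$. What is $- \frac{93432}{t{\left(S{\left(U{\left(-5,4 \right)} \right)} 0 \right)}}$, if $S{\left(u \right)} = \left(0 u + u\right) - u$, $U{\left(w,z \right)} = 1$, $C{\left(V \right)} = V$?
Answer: $-93432$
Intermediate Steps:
$S{\left(u \right)} = 0$ ($S{\left(u \right)} = \left(0 + u\right) - u = u - u = 0$)
$t{\left(B \right)} = 1 - 12 B$ ($t{\left(B \right)} = - 12 B + \left(-1\right)^{2} = - 12 B + 1 = 1 - 12 B$)
$- \frac{93432}{t{\left(S{\left(U{\left(-5,4 \right)} \right)} 0 \right)}} = - \frac{93432}{1 - 12 \cdot 0 \cdot 0} = - \frac{93432}{1 - 0} = - \frac{93432}{1 + 0} = - \frac{93432}{1} = \left(-93432\right) 1 = -93432$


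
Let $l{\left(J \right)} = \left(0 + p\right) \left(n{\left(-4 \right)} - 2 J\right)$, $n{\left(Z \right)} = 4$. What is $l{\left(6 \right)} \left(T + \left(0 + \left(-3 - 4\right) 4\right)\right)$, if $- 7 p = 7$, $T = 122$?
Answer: $752$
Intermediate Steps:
$p = -1$ ($p = \left(- \frac{1}{7}\right) 7 = -1$)
$l{\left(J \right)} = -4 + 2 J$ ($l{\left(J \right)} = \left(0 - 1\right) \left(4 - 2 J\right) = - (4 - 2 J) = -4 + 2 J$)
$l{\left(6 \right)} \left(T + \left(0 + \left(-3 - 4\right) 4\right)\right) = \left(-4 + 2 \cdot 6\right) \left(122 + \left(0 + \left(-3 - 4\right) 4\right)\right) = \left(-4 + 12\right) \left(122 + \left(0 + \left(-3 - 4\right) 4\right)\right) = 8 \left(122 + \left(0 - 28\right)\right) = 8 \left(122 - 28\right) = 8 \cdot 94 = 752$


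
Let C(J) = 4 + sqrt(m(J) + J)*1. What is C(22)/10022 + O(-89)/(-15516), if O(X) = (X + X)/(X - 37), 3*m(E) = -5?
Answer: 1509037/4898292588 + sqrt(183)/30066 ≈ 0.00075801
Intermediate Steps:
m(E) = -5/3 (m(E) = (1/3)*(-5) = -5/3)
O(X) = 2*X/(-37 + X) (O(X) = (2*X)/(-37 + X) = 2*X/(-37 + X))
C(J) = 4 + sqrt(-5/3 + J) (C(J) = 4 + sqrt(-5/3 + J)*1 = 4 + sqrt(-5/3 + J))
C(22)/10022 + O(-89)/(-15516) = (4 + sqrt(-15 + 9*22)/3)/10022 + (2*(-89)/(-37 - 89))/(-15516) = (4 + sqrt(-15 + 198)/3)*(1/10022) + (2*(-89)/(-126))*(-1/15516) = (4 + sqrt(183)/3)*(1/10022) + (2*(-89)*(-1/126))*(-1/15516) = (2/5011 + sqrt(183)/30066) + (89/63)*(-1/15516) = (2/5011 + sqrt(183)/30066) - 89/977508 = 1509037/4898292588 + sqrt(183)/30066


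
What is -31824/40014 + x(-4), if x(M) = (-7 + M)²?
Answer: 20555/171 ≈ 120.20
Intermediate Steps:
-31824/40014 + x(-4) = -31824/40014 + (-7 - 4)² = -31824*1/40014 + (-11)² = -136/171 + 121 = 20555/171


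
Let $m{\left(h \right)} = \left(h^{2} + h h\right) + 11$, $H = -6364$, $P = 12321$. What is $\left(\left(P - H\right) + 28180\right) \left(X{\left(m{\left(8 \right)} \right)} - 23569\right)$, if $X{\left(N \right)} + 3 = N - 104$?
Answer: $-1103061505$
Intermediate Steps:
$m{\left(h \right)} = 11 + 2 h^{2}$ ($m{\left(h \right)} = \left(h^{2} + h^{2}\right) + 11 = 2 h^{2} + 11 = 11 + 2 h^{2}$)
$X{\left(N \right)} = -107 + N$ ($X{\left(N \right)} = -3 + \left(N - 104\right) = -3 + \left(-104 + N\right) = -107 + N$)
$\left(\left(P - H\right) + 28180\right) \left(X{\left(m{\left(8 \right)} \right)} - 23569\right) = \left(\left(12321 - -6364\right) + 28180\right) \left(\left(-107 + \left(11 + 2 \cdot 8^{2}\right)\right) - 23569\right) = \left(\left(12321 + 6364\right) + 28180\right) \left(\left(-107 + \left(11 + 2 \cdot 64\right)\right) - 23569\right) = \left(18685 + 28180\right) \left(\left(-107 + \left(11 + 128\right)\right) - 23569\right) = 46865 \left(\left(-107 + 139\right) - 23569\right) = 46865 \left(32 - 23569\right) = 46865 \left(-23537\right) = -1103061505$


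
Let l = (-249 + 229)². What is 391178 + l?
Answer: 391578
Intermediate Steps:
l = 400 (l = (-20)² = 400)
391178 + l = 391178 + 400 = 391578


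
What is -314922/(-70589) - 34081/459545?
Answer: 142315086781/32438822005 ≈ 4.3872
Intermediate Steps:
-314922/(-70589) - 34081/459545 = -314922*(-1/70589) - 34081*1/459545 = 314922/70589 - 34081/459545 = 142315086781/32438822005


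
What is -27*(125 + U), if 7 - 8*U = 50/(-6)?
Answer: -13707/4 ≈ -3426.8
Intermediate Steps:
U = 23/12 (U = 7/8 - 25/(4*(-6)) = 7/8 - 25*(-1)/(4*6) = 7/8 - ⅛*(-25/3) = 7/8 + 25/24 = 23/12 ≈ 1.9167)
-27*(125 + U) = -27*(125 + 23/12) = -27*1523/12 = -13707/4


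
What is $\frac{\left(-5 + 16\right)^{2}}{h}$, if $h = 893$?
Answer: $\frac{121}{893} \approx 0.1355$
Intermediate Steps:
$\frac{\left(-5 + 16\right)^{2}}{h} = \frac{\left(-5 + 16\right)^{2}}{893} = 11^{2} \cdot \frac{1}{893} = 121 \cdot \frac{1}{893} = \frac{121}{893}$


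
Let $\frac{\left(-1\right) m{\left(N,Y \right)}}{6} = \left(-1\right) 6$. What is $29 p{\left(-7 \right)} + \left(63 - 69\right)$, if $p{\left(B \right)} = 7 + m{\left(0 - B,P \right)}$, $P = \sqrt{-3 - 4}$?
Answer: $1241$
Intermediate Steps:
$P = i \sqrt{7}$ ($P = \sqrt{-7} = i \sqrt{7} \approx 2.6458 i$)
$m{\left(N,Y \right)} = 36$ ($m{\left(N,Y \right)} = - 6 \left(\left(-1\right) 6\right) = \left(-6\right) \left(-6\right) = 36$)
$p{\left(B \right)} = 43$ ($p{\left(B \right)} = 7 + 36 = 43$)
$29 p{\left(-7 \right)} + \left(63 - 69\right) = 29 \cdot 43 + \left(63 - 69\right) = 1247 + \left(63 - 69\right) = 1247 - 6 = 1241$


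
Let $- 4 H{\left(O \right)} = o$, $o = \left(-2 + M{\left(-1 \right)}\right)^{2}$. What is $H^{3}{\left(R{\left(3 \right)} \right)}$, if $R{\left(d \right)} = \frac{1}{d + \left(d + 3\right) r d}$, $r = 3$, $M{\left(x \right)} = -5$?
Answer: $- \frac{117649}{64} \approx -1838.3$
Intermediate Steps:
$o = 49$ ($o = \left(-2 - 5\right)^{2} = \left(-7\right)^{2} = 49$)
$R{\left(d \right)} = \frac{1}{d + d \left(9 + 3 d\right)}$ ($R{\left(d \right)} = \frac{1}{d + \left(d + 3\right) 3 d} = \frac{1}{d + \left(3 + d\right) 3 d} = \frac{1}{d + \left(9 + 3 d\right) d} = \frac{1}{d + d \left(9 + 3 d\right)}$)
$H{\left(O \right)} = - \frac{49}{4}$ ($H{\left(O \right)} = \left(- \frac{1}{4}\right) 49 = - \frac{49}{4}$)
$H^{3}{\left(R{\left(3 \right)} \right)} = \left(- \frac{49}{4}\right)^{3} = - \frac{117649}{64}$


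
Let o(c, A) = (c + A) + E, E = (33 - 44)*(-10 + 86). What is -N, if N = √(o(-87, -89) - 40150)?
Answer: -I*√41162 ≈ -202.88*I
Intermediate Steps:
E = -836 (E = -11*76 = -836)
o(c, A) = -836 + A + c (o(c, A) = (c + A) - 836 = (A + c) - 836 = -836 + A + c)
N = I*√41162 (N = √((-836 - 89 - 87) - 40150) = √(-1012 - 40150) = √(-41162) = I*√41162 ≈ 202.88*I)
-N = -I*√41162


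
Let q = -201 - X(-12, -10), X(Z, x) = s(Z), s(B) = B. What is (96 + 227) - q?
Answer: 512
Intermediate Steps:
X(Z, x) = Z
q = -189 (q = -201 - 1*(-12) = -201 + 12 = -189)
(96 + 227) - q = (96 + 227) - 1*(-189) = 323 + 189 = 512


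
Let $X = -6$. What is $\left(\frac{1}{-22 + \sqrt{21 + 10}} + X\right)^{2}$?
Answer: $\frac{7507631}{205209} + \frac{5480 \sqrt{31}}{205209} \approx 36.734$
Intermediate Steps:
$\left(\frac{1}{-22 + \sqrt{21 + 10}} + X\right)^{2} = \left(\frac{1}{-22 + \sqrt{21 + 10}} - 6\right)^{2} = \left(\frac{1}{-22 + \sqrt{31}} - 6\right)^{2} = \left(-6 + \frac{1}{-22 + \sqrt{31}}\right)^{2}$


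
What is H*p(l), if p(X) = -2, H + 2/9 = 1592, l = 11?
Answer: -28652/9 ≈ -3183.6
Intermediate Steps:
H = 14326/9 (H = -2/9 + 1592 = 14326/9 ≈ 1591.8)
H*p(l) = (14326/9)*(-2) = -28652/9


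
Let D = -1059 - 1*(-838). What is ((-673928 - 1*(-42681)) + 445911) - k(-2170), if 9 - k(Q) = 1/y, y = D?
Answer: -40961246/221 ≈ -1.8535e+5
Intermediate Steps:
D = -221 (D = -1059 + 838 = -221)
y = -221
k(Q) = 1990/221 (k(Q) = 9 - 1/(-221) = 9 - 1*(-1/221) = 9 + 1/221 = 1990/221)
((-673928 - 1*(-42681)) + 445911) - k(-2170) = ((-673928 - 1*(-42681)) + 445911) - 1*1990/221 = ((-673928 + 42681) + 445911) - 1990/221 = (-631247 + 445911) - 1990/221 = -185336 - 1990/221 = -40961246/221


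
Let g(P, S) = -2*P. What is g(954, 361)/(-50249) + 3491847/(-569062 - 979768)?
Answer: -172506652263/77827158670 ≈ -2.2165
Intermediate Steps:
g(954, 361)/(-50249) + 3491847/(-569062 - 979768) = -2*954/(-50249) + 3491847/(-569062 - 979768) = -1908*(-1/50249) + 3491847/(-1548830) = 1908/50249 + 3491847*(-1/1548830) = 1908/50249 - 3491847/1548830 = -172506652263/77827158670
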